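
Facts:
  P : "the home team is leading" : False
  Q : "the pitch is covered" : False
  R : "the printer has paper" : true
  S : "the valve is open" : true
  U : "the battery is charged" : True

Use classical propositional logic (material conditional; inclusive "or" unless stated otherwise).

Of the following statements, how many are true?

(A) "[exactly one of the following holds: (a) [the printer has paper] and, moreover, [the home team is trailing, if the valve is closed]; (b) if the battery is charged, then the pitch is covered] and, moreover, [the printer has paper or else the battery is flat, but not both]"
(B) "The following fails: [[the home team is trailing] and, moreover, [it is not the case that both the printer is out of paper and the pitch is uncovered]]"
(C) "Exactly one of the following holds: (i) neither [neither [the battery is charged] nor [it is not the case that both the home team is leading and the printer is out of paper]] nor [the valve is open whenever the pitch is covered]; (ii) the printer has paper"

(A): This is ((R ∧ (¬S → ¬P)) ⊕ (U → Q)) ∧ (R ⊕ ¬U).

¬S = ¬T = F
¬P = ¬F = T
¬S → ¬P = F → T = T
R ∧ (¬S → ¬P) = T ∧ T = T
U → Q = T → F = F
(R ∧ (¬S → ¬P)) ⊕ (U → Q) = T ⊕ F = T
¬U = ¬T = F
R ⊕ ¬U = T ⊕ F = T
((R ∧ (¬S → ¬P)) ⊕ (U → Q)) ∧ (R ⊕ ¬U) = T ∧ T = T
Thus (A) is true.

(B): Formalization: ¬(¬P ∧ (¬R ↑ ¬Q))

¬P = ¬F = T
¬R = ¬T = F
¬Q = ¬F = T
¬R ↑ ¬Q = F ↑ T = T
¬P ∧ (¬R ↑ ¬Q) = T ∧ T = T
¬(¬P ∧ (¬R ↑ ¬Q)) = ¬T = F
Thus (B) is false.

(C): Formalization: ((U ↓ (P ↑ ¬R)) ↓ (Q → S)) ⊕ R

¬R = ¬T = F
P ↑ ¬R = F ↑ F = T
U ↓ (P ↑ ¬R) = T ↓ T = F
Q → S = F → T = T
(U ↓ (P ↑ ¬R)) ↓ (Q → S) = F ↓ T = F
((U ↓ (P ↑ ¬R)) ↓ (Q → S)) ⊕ R = F ⊕ T = T
Thus (C) is true.

True statements: 2 ((A), (C)).

2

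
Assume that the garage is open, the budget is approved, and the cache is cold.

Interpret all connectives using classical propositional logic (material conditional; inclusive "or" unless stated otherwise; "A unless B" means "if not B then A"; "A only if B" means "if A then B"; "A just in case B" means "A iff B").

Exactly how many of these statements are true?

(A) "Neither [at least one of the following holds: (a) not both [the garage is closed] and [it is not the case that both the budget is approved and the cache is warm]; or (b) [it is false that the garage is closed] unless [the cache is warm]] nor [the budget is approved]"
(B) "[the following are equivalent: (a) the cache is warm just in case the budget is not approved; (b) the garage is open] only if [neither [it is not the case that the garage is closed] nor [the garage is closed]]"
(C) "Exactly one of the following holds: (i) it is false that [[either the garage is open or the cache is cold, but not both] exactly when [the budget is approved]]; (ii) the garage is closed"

Let P = "the garage is closed" (False), Q = "the budget is approved" (True), R = "the cache is warm" (False).

(A): In symbols: ((P nand (Q nand R)) or (not P or R)) nor Q

Q nand R = True nand False = True
P nand (Q nand R) = False nand True = True
not P = not False = True
not P or R = True or False = True
(P nand (Q nand R)) or (not P or R) = True or True = True
((P nand (Q nand R)) or (not P or R)) nor Q = True nor True = False
Thus (A) is false.

(B): Formalization: ((R iff not Q) iff not P) -> (not P nor P)

not Q = not True = False
R iff not Q = False iff False = True
not P = not False = True
(R iff not Q) iff not P = True iff True = True
not P = not False = True
not P nor P = True nor False = False
((R iff not Q) iff not P) -> (not P nor P) = True -> False = False
So (B) is false.

(C): In symbols: not ((not P xor not R) iff Q) xor P

not P = not False = True
not R = not False = True
not P xor not R = True xor True = False
(not P xor not R) iff Q = False iff True = False
not ((not P xor not R) iff Q) = not False = True
not ((not P xor not R) iff Q) xor P = True xor False = True
Thus (C) is true.

True statements: 1 ((C)).

1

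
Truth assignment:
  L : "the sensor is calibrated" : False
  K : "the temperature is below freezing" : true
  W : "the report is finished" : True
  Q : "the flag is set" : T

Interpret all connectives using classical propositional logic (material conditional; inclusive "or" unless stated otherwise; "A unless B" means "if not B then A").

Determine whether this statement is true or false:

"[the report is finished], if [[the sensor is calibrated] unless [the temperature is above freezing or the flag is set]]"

In symbols: (L ∨ (¬K ∨ Q)) → W

¬K = ¬T = F
¬K ∨ Q = F ∨ T = T
L ∨ (¬K ∨ Q) = F ∨ T = T
(L ∨ (¬K ∨ Q)) → W = T → T = T

The statement is true.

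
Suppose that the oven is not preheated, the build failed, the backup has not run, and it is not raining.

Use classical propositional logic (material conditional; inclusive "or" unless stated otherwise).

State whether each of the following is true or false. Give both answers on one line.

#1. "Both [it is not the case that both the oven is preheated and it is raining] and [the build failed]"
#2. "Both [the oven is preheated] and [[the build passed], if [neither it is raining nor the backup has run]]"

#1 true; #2 false

Let U = "the oven is preheated" (F), K = "it is raining" (F), N = "the build passed" (F), M = "the backup has run" (F).

#1: This is (U nand K) & ~N.

U nand K = F nand F = T
~N = ~F = T
(U nand K) & ~N = T & T = T
So #1 is true.

#2: In symbols: U & ((K nor M) -> N)

K nor M = F nor F = T
(K nor M) -> N = T -> F = F
U & ((K nor M) -> N) = F & F = F
So #2 is false.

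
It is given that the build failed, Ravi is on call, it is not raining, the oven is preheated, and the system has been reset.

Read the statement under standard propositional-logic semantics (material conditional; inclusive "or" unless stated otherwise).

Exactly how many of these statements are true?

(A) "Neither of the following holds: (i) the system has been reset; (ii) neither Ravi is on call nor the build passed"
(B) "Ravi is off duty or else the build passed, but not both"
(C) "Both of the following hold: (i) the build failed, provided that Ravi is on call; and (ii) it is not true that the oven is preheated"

0

Let K = "the system has been reset" (True), W = "Ravi is on call" (True), U = "the build passed" (False), G = "the oven is preheated" (True).

(A): This is K nor (W nor U).

W nor U = True nor False = False
K nor (W nor U) = True nor False = False
Thus (A) is false.

(B): Formalization: not W xor U

not W = not True = False
not W xor U = False xor False = False
Hence (B) is false.

(C): In symbols: (W -> not U) and not G

not U = not False = True
W -> not U = True -> True = True
not G = not True = False
(W -> not U) and not G = True and False = False
Hence (C) is false.

0 of the 3 statements are true (none).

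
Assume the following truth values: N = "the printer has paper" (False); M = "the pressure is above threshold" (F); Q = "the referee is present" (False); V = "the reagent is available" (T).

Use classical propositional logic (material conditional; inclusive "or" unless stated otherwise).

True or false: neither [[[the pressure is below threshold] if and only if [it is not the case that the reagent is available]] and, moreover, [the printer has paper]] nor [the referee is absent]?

false

Values: M=F, V=T, N=F, Q=F.
In symbols: ((¬M ↔ ¬V) ∧ N) ↓ ¬Q

¬M = ¬F = T
¬V = ¬T = F
¬M ↔ ¬V = T ↔ F = F
(¬M ↔ ¬V) ∧ N = F ∧ F = F
¬Q = ¬F = T
((¬M ↔ ¬V) ∧ N) ↓ ¬Q = F ↓ T = F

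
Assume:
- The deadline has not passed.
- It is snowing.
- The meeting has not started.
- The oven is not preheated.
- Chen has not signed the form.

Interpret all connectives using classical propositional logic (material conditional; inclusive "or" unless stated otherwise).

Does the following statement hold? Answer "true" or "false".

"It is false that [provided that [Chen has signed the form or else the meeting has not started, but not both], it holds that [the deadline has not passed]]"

Let U = "Chen has signed the form" (F), R = "the meeting has started" (F), P = "the deadline has passed" (F).
This is ~((U xor ~R) -> ~P).

~R = ~F = T
U xor ~R = F xor T = T
~P = ~F = T
(U xor ~R) -> ~P = T -> T = T
~((U xor ~R) -> ~P) = ~T = F

False.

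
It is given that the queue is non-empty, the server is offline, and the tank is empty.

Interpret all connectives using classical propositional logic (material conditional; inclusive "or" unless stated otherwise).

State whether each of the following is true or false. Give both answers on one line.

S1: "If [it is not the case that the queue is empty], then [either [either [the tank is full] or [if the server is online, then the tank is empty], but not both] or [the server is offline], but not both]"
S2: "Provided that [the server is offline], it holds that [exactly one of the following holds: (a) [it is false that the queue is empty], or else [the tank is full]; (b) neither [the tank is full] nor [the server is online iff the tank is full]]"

S1 F / S2 T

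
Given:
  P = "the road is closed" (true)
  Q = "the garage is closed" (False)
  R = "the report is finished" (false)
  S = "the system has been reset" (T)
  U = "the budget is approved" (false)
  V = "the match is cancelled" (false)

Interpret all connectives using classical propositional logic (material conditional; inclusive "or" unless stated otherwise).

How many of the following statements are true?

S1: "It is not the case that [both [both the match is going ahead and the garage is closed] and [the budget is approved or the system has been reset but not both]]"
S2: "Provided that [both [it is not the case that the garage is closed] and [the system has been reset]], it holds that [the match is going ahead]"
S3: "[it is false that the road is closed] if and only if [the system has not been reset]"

S1: Formalization: ~((~V & Q) & (U xor S))

~V = ~F = T
~V & Q = T & F = F
U xor S = F xor T = T
(~V & Q) & (U xor S) = F & T = F
~((~V & Q) & (U xor S)) = ~F = T
Hence S1 is true.

S2: Formalization: (~Q & S) -> ~V

~Q = ~F = T
~Q & S = T & T = T
~V = ~F = T
(~Q & S) -> ~V = T -> T = T
So S2 is true.

S3: This is ~P <-> ~S.

~P = ~T = F
~S = ~T = F
~P <-> ~S = F <-> F = T
So S3 is true.

Count: 3.

3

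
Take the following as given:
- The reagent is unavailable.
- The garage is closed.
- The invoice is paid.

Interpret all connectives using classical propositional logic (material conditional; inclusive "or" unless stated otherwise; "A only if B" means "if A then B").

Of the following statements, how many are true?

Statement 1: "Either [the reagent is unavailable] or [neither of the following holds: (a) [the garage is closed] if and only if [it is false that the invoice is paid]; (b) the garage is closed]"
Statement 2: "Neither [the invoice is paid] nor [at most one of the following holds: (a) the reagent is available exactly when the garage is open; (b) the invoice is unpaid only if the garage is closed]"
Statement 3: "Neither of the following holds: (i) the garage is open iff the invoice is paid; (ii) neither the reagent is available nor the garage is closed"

2

Let P = "the reagent is available" (F), Q = "the garage is closed" (T), R = "the invoice is paid" (T).

Statement 1: In symbols: ¬P ∨ ((Q ↔ ¬R) ↓ Q)

¬P = ¬F = T
¬R = ¬T = F
Q ↔ ¬R = T ↔ F = F
(Q ↔ ¬R) ↓ Q = F ↓ T = F
¬P ∨ ((Q ↔ ¬R) ↓ Q) = T ∨ F = T
Thus Statement 1 is true.

Statement 2: This is R ↓ ((P ↔ ¬Q) ↑ (¬R → Q)).

¬Q = ¬T = F
P ↔ ¬Q = F ↔ F = T
¬R = ¬T = F
¬R → Q = F → T = T
(P ↔ ¬Q) ↑ (¬R → Q) = T ↑ T = F
R ↓ ((P ↔ ¬Q) ↑ (¬R → Q)) = T ↓ F = F
Hence Statement 2 is false.

Statement 3: Formalization: (¬Q ↔ R) ↓ (P ↓ Q)

¬Q = ¬T = F
¬Q ↔ R = F ↔ T = F
P ↓ Q = F ↓ T = F
(¬Q ↔ R) ↓ (P ↓ Q) = F ↓ F = T
Thus Statement 3 is true.

2 of the 3 statements are true (Statement 1, Statement 3).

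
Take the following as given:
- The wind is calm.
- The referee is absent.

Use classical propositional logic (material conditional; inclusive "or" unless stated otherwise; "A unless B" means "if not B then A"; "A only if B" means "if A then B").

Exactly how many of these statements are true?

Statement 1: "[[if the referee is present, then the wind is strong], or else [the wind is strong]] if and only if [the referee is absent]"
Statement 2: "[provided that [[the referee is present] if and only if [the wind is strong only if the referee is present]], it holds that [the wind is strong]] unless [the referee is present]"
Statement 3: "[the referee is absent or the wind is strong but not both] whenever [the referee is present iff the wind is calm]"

Let Q = "the referee is present" (F), P = "the wind is strong" (F).

Statement 1: Parsed as ((Q -> P) | P) <-> ~Q

Q -> P = F -> F = T
(Q -> P) | P = T | F = T
~Q = ~F = T
((Q -> P) | P) <-> ~Q = T <-> T = T
Hence Statement 1 is true.

Statement 2: Parsed as ((Q <-> (P -> Q)) -> P) | Q

P -> Q = F -> F = T
Q <-> (P -> Q) = F <-> T = F
(Q <-> (P -> Q)) -> P = F -> F = T
((Q <-> (P -> Q)) -> P) | Q = T | F = T
Thus Statement 2 is true.

Statement 3: Formalization: (Q <-> ~P) -> (~Q xor P)

~P = ~F = T
Q <-> ~P = F <-> T = F
~Q = ~F = T
~Q xor P = T xor F = T
(Q <-> ~P) -> (~Q xor P) = F -> T = T
So Statement 3 is true.

3 of the 3 statements are true (Statement 1, Statement 2, Statement 3).

3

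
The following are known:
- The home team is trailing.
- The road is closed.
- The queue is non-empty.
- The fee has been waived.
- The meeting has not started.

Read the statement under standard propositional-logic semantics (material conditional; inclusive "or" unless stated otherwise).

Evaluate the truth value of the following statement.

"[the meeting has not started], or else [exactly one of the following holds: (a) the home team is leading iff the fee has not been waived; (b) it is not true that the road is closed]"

True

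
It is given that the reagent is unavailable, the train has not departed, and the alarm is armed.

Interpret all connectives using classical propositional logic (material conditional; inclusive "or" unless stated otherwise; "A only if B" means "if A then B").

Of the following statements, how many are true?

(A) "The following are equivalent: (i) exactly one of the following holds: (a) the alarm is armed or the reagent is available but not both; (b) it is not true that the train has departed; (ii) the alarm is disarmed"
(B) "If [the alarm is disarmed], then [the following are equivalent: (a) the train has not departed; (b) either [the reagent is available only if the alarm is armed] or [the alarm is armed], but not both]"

2

Let N = "the alarm is armed" (T), V = "the reagent is available" (F), W = "the train has departed" (F).

(A): In symbols: ((N xor V) xor ~W) <-> ~N

N xor V = T xor F = T
~W = ~F = T
(N xor V) xor ~W = T xor T = F
~N = ~T = F
((N xor V) xor ~W) <-> ~N = F <-> F = T
So (A) is true.

(B): This is ~N -> (~W <-> ((V -> N) xor N)).

~N = ~T = F
~W = ~F = T
V -> N = F -> T = T
(V -> N) xor N = T xor T = F
~W <-> ((V -> N) xor N) = T <-> F = F
~N -> (~W <-> ((V -> N) xor N)) = F -> F = T
Hence (B) is true.

True statements: 2.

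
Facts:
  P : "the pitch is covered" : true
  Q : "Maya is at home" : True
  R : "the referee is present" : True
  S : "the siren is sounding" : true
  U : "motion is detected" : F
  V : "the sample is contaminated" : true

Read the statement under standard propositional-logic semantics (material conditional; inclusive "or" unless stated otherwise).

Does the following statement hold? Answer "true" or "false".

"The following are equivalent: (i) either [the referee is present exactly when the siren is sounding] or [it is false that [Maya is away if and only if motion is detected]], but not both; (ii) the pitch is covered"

Formalization: ((R <-> S) xor ~(~Q <-> U)) <-> P

R <-> S = T <-> T = T
~Q = ~T = F
~Q <-> U = F <-> F = T
~(~Q <-> U) = ~T = F
(R <-> S) xor ~(~Q <-> U) = T xor F = T
((R <-> S) xor ~(~Q <-> U)) <-> P = T <-> T = T

True.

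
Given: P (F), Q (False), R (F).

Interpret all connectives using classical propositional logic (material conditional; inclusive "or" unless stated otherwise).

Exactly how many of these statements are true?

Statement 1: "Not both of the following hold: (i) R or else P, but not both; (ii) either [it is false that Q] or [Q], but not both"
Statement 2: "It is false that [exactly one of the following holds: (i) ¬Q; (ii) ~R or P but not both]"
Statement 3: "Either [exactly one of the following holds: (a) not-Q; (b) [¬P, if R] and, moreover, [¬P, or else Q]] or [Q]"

2

Statement 1: In symbols: (R xor P) nand (not Q xor Q)

R xor P = False xor False = False
not Q = not False = True
not Q xor Q = True xor False = True
(R xor P) nand (not Q xor Q) = False nand True = True
So Statement 1 is true.

Statement 2: This is not (not Q xor (not R xor P)).

not Q = not False = True
not R = not False = True
not R xor P = True xor False = True
not Q xor (not R xor P) = True xor True = False
not (not Q xor (not R xor P)) = not False = True
Thus Statement 2 is true.

Statement 3: Parsed as (not Q xor ((R -> not P) and (not P or Q))) or Q

not Q = not False = True
not P = not False = True
R -> not P = False -> True = True
not P = not False = True
not P or Q = True or False = True
(R -> not P) and (not P or Q) = True and True = True
not Q xor ((R -> not P) and (not P or Q)) = True xor True = False
(not Q xor ((R -> not P) and (not P or Q))) or Q = False or False = False
So Statement 3 is false.

Count: 2.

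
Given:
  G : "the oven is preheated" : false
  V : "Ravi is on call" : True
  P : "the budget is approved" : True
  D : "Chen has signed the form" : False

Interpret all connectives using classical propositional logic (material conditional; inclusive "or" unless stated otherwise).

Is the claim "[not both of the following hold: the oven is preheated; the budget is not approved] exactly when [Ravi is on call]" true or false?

Parsed as (G ↑ ¬P) ↔ V

¬P = ¬T = F
G ↑ ¬P = F ↑ F = T
(G ↑ ¬P) ↔ V = T ↔ T = T

true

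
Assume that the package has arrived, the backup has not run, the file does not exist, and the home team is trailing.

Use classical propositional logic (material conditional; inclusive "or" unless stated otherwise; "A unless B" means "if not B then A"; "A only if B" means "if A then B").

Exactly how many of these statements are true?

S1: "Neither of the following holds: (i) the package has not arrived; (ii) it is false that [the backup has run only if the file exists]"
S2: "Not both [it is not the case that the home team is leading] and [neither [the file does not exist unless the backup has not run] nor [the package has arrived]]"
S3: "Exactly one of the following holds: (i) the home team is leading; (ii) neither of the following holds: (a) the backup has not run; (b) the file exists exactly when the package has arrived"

Let P = "the package has arrived" (T), Q = "the backup has run" (F), R = "the file exists" (F), S = "the home team is leading" (F).

S1: In symbols: ¬P ↓ ¬(Q → R)

¬P = ¬T = F
Q → R = F → F = T
¬(Q → R) = ¬T = F
¬P ↓ ¬(Q → R) = F ↓ F = T
Thus S1 is true.

S2: Parsed as ¬S ↑ ((¬R ∨ ¬Q) ↓ P)

¬S = ¬F = T
¬R = ¬F = T
¬Q = ¬F = T
¬R ∨ ¬Q = T ∨ T = T
(¬R ∨ ¬Q) ↓ P = T ↓ T = F
¬S ↑ ((¬R ∨ ¬Q) ↓ P) = T ↑ F = T
So S2 is true.

S3: Parsed as S ⊕ (¬Q ↓ (R ↔ P))

¬Q = ¬F = T
R ↔ P = F ↔ T = F
¬Q ↓ (R ↔ P) = T ↓ F = F
S ⊕ (¬Q ↓ (R ↔ P)) = F ⊕ F = F
Thus S3 is false.

2 of the 3 statements are true.

2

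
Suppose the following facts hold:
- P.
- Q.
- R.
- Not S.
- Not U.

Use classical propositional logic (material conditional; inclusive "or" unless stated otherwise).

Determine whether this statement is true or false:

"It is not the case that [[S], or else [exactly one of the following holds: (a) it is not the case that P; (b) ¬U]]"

Parsed as not (S or (not P xor not U))

not P = not True = False
not U = not False = True
not P xor not U = False xor True = True
S or (not P xor not U) = False or True = True
not (S or (not P xor not U)) = not True = False

False.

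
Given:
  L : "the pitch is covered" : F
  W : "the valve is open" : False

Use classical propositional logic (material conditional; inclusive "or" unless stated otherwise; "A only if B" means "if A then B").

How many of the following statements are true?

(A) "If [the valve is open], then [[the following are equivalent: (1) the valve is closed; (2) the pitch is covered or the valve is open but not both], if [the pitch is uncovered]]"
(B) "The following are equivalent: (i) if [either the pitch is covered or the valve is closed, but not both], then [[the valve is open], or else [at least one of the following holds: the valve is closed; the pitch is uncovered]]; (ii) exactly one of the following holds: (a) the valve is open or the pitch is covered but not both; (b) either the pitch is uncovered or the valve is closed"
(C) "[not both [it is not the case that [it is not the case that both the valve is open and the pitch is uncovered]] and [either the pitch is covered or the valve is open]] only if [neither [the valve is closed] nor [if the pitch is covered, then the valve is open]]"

2

(A): Formalization: W -> (not L -> (not W iff (L xor W)))

not L = not False = True
not W = not False = True
L xor W = False xor False = False
not W iff (L xor W) = True iff False = False
not L -> (not W iff (L xor W)) = True -> False = False
W -> (not L -> (not W iff (L xor W))) = False -> False = True
Thus (A) is true.

(B): Formalization: ((L xor not W) -> (W or (not W or not L))) iff ((W xor L) xor (not L or not W))

not W = not False = True
L xor not W = False xor True = True
not W = not False = True
not L = not False = True
not W or not L = True or True = True
W or (not W or not L) = False or True = True
(L xor not W) -> (W or (not W or not L)) = True -> True = True
W xor L = False xor False = False
not L = not False = True
not W = not False = True
not L or not W = True or True = True
(W xor L) xor (not L or not W) = False xor True = True
((L xor not W) -> (W or (not W or not L))) iff ((W xor L) xor (not L or not W)) = True iff True = True
So (B) is true.

(C): Formalization: (not (W nand not L) nand (L or W)) -> (not W nor (L -> W))

not L = not False = True
W nand not L = False nand True = True
not (W nand not L) = not True = False
L or W = False or False = False
not (W nand not L) nand (L or W) = False nand False = True
not W = not False = True
L -> W = False -> False = True
not W nor (L -> W) = True nor True = False
(not (W nand not L) nand (L or W)) -> (not W nor (L -> W)) = True -> False = False
Hence (C) is false.

2 of the 3 statements are true ((A), (B)).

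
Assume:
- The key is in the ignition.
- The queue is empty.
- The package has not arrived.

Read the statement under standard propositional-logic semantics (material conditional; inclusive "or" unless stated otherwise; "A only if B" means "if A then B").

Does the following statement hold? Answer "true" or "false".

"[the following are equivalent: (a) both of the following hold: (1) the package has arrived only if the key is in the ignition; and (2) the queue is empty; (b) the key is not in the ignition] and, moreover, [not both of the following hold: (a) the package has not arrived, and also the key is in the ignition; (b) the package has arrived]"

Let N = "the package has arrived" (F), L = "the key is in the ignition" (T), M = "the queue is empty" (T).
In symbols: (((N → L) ∧ M) ↔ ¬L) ∧ ((¬N ∧ L) ↑ N)

N → L = F → T = T
(N → L) ∧ M = T ∧ T = T
¬L = ¬T = F
((N → L) ∧ M) ↔ ¬L = T ↔ F = F
¬N = ¬F = T
¬N ∧ L = T ∧ T = T
(¬N ∧ L) ↑ N = T ↑ F = T
(((N → L) ∧ M) ↔ ¬L) ∧ ((¬N ∧ L) ↑ N) = F ∧ T = F

False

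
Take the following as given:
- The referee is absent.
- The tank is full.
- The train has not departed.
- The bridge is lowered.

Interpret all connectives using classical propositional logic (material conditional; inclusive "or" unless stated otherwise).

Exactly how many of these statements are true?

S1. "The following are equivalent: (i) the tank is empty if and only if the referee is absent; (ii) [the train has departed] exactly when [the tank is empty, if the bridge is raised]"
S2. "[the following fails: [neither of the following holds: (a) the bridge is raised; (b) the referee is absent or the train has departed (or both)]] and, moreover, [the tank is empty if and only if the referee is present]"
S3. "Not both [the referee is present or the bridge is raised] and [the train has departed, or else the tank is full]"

Let Q = "the tank is full" (T), P = "the referee is present" (F), R = "the train has departed" (F), S = "the bridge is raised" (F).

S1: Parsed as (¬Q ↔ ¬P) ↔ (R ↔ (S → ¬Q))

¬Q = ¬T = F
¬P = ¬F = T
¬Q ↔ ¬P = F ↔ T = F
¬Q = ¬T = F
S → ¬Q = F → F = T
R ↔ (S → ¬Q) = F ↔ T = F
(¬Q ↔ ¬P) ↔ (R ↔ (S → ¬Q)) = F ↔ F = T
So S1 is true.

S2: This is ¬(S ↓ (¬P ∨ R)) ∧ (¬Q ↔ P).

¬P = ¬F = T
¬P ∨ R = T ∨ F = T
S ↓ (¬P ∨ R) = F ↓ T = F
¬(S ↓ (¬P ∨ R)) = ¬F = T
¬Q = ¬T = F
¬Q ↔ P = F ↔ F = T
¬(S ↓ (¬P ∨ R)) ∧ (¬Q ↔ P) = T ∧ T = T
Hence S2 is true.

S3: Parsed as (P ∨ S) ↑ (R ∨ Q)

P ∨ S = F ∨ F = F
R ∨ Q = F ∨ T = T
(P ∨ S) ↑ (R ∨ Q) = F ↑ T = T
Thus S3 is true.

3 of the 3 statements are true.

3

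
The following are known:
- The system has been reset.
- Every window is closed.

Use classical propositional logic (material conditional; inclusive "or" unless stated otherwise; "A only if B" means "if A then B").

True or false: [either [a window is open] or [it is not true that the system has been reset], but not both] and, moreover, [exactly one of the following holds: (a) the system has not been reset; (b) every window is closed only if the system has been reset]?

False.

Let Q = "a window is open" (F), P = "the system has been reset" (T).
In symbols: (Q xor ~P) & (~P xor (~Q -> P))

~P = ~T = F
Q xor ~P = F xor F = F
~P = ~T = F
~Q = ~F = T
~Q -> P = T -> T = T
~P xor (~Q -> P) = F xor T = T
(Q xor ~P) & (~P xor (~Q -> P)) = F & T = F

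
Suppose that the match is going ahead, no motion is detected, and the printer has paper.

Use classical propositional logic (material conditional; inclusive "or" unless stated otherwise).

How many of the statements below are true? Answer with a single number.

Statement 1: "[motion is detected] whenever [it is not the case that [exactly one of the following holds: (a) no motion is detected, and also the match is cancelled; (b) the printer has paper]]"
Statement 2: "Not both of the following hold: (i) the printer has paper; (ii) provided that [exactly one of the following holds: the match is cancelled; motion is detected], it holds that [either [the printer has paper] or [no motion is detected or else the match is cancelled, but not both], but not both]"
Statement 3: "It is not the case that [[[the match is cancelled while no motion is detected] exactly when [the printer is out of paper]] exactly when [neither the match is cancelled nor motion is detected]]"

Let Q = "motion is detected" (F), P = "the match is cancelled" (F), R = "the printer has paper" (T).

Statement 1: Parsed as ~((~Q & P) xor R) -> Q

~Q = ~F = T
~Q & P = T & F = F
(~Q & P) xor R = F xor T = T
~((~Q & P) xor R) = ~T = F
~((~Q & P) xor R) -> Q = F -> F = T
Hence Statement 1 is true.

Statement 2: In symbols: R nand ((P xor Q) -> (R xor (~Q xor P)))

P xor Q = F xor F = F
~Q = ~F = T
~Q xor P = T xor F = T
R xor (~Q xor P) = T xor T = F
(P xor Q) -> (R xor (~Q xor P)) = F -> F = T
R nand ((P xor Q) -> (R xor (~Q xor P))) = T nand T = F
Thus Statement 2 is false.

Statement 3: This is ~(((P & ~Q) <-> ~R) <-> (P nor Q)).

~Q = ~F = T
P & ~Q = F & T = F
~R = ~T = F
(P & ~Q) <-> ~R = F <-> F = T
P nor Q = F nor F = T
((P & ~Q) <-> ~R) <-> (P nor Q) = T <-> T = T
~(((P & ~Q) <-> ~R) <-> (P nor Q)) = ~T = F
So Statement 3 is false.

1 of the 3 statements is true (Statement 1).

1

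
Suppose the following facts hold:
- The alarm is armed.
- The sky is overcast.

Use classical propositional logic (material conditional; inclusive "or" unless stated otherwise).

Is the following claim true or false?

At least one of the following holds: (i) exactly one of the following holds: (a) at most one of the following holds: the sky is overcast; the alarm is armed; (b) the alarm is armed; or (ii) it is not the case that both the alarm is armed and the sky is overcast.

Let Q = "the sky is overcast" (T), P = "the alarm is armed" (T).
Parsed as ((Q ↑ P) ⊕ P) ∨ (P ↑ Q)

Q ↑ P = T ↑ T = F
(Q ↑ P) ⊕ P = F ⊕ T = T
P ↑ Q = T ↑ T = F
((Q ↑ P) ⊕ P) ∨ (P ↑ Q) = T ∨ F = T

True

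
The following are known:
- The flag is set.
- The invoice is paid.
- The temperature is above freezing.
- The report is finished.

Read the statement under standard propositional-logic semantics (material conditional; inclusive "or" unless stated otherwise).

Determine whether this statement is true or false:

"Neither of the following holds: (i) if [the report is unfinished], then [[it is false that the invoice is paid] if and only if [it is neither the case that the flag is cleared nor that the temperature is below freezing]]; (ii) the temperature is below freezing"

False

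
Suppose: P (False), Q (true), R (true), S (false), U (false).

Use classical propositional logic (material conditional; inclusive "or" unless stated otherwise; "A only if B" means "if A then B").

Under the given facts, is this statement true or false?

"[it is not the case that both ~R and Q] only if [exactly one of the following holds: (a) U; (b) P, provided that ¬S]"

false

Parsed as (¬R ↑ Q) → (U ⊕ (¬S → P))

¬R = ¬T = F
¬R ↑ Q = F ↑ T = T
¬S = ¬F = T
¬S → P = T → F = F
U ⊕ (¬S → P) = F ⊕ F = F
(¬R ↑ Q) → (U ⊕ (¬S → P)) = T → F = F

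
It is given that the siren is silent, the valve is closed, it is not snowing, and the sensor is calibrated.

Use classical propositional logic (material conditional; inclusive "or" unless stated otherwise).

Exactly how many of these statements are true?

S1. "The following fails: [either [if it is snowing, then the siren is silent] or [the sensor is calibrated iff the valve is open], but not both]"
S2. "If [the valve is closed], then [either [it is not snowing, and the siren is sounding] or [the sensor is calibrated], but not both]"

1

Let R = "it is snowing" (False), P = "the siren is sounding" (False), S = "the sensor is calibrated" (True), Q = "the valve is open" (False).

S1: This is not ((R -> not P) xor (S iff Q)).

not P = not False = True
R -> not P = False -> True = True
S iff Q = True iff False = False
(R -> not P) xor (S iff Q) = True xor False = True
not ((R -> not P) xor (S iff Q)) = not True = False
Hence S1 is false.

S2: Parsed as not Q -> ((not R and P) xor S)

not Q = not False = True
not R = not False = True
not R and P = True and False = False
(not R and P) xor S = False xor True = True
not Q -> ((not R and P) xor S) = True -> True = True
So S2 is true.

True statements: 1 (S2).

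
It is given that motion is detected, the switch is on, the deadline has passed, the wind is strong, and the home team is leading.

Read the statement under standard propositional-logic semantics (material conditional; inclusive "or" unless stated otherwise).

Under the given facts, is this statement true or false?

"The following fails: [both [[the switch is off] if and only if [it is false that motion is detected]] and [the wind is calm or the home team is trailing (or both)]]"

True

Let Q = "the switch is on" (True), P = "motion is detected" (True), S = "the wind is strong" (True), U = "the home team is leading" (True).
Formalization: not ((not Q iff not P) and (not S or not U))

not Q = not True = False
not P = not True = False
not Q iff not P = False iff False = True
not S = not True = False
not U = not True = False
not S or not U = False or False = False
(not Q iff not P) and (not S or not U) = True and False = False
not ((not Q iff not P) and (not S or not U)) = not False = True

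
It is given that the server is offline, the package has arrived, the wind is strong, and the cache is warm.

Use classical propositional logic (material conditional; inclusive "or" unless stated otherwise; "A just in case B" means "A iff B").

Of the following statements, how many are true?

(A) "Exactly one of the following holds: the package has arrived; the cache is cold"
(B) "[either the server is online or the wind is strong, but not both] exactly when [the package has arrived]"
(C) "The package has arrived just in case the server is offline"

3

Let Q = "the package has arrived" (True), S = "the cache is warm" (True), P = "the server is online" (False), R = "the wind is strong" (True).

(A): Parsed as Q xor not S

not S = not True = False
Q xor not S = True xor False = True
So (A) is true.

(B): Parsed as (P xor R) iff Q

P xor R = False xor True = True
(P xor R) iff Q = True iff True = True
So (B) is true.

(C): In symbols: Q iff not P

not P = not False = True
Q iff not P = True iff True = True
So (C) is true.

3 of the 3 statements are true ((A), (B), (C)).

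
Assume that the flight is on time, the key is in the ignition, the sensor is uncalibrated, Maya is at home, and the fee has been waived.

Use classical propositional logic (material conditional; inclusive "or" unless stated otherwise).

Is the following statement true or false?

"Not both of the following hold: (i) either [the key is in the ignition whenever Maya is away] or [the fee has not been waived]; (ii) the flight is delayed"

true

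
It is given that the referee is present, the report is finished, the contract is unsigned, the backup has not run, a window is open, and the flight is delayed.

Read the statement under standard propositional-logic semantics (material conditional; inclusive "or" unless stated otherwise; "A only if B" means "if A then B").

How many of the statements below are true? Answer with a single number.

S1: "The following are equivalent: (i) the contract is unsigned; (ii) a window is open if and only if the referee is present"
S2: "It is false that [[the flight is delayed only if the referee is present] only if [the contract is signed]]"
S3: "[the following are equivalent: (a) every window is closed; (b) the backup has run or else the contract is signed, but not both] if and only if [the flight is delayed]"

Let R = "the contract is signed" (F), U = "a window is open" (T), P = "the referee is present" (T), V = "the flight is delayed" (T), S = "the backup has run" (F).

S1: Parsed as ¬R ↔ (U ↔ P)

¬R = ¬F = T
U ↔ P = T ↔ T = T
¬R ↔ (U ↔ P) = T ↔ T = T
Hence S1 is true.

S2: In symbols: ¬((V → P) → R)

V → P = T → T = T
(V → P) → R = T → F = F
¬((V → P) → R) = ¬F = T
Thus S2 is true.

S3: In symbols: (¬U ↔ (S ⊕ R)) ↔ V

¬U = ¬T = F
S ⊕ R = F ⊕ F = F
¬U ↔ (S ⊕ R) = F ↔ F = T
(¬U ↔ (S ⊕ R)) ↔ V = T ↔ T = T
Hence S3 is true.

Count: 3.

3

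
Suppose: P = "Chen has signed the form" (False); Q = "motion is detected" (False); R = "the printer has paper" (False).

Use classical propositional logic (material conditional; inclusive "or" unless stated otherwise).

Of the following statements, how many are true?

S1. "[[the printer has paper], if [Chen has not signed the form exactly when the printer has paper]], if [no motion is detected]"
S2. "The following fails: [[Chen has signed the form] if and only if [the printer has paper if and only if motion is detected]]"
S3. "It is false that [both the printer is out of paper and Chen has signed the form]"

3

S1: Formalization: not Q -> ((not P iff R) -> R)

not Q = not False = True
not P = not False = True
not P iff R = True iff False = False
(not P iff R) -> R = False -> False = True
not Q -> ((not P iff R) -> R) = True -> True = True
So S1 is true.

S2: In symbols: not (P iff (R iff Q))

R iff Q = False iff False = True
P iff (R iff Q) = False iff True = False
not (P iff (R iff Q)) = not False = True
Thus S2 is true.

S3: Parsed as not (not R and P)

not R = not False = True
not R and P = True and False = False
not (not R and P) = not False = True
Thus S3 is true.

True statements: 3 (S1, S2, S3).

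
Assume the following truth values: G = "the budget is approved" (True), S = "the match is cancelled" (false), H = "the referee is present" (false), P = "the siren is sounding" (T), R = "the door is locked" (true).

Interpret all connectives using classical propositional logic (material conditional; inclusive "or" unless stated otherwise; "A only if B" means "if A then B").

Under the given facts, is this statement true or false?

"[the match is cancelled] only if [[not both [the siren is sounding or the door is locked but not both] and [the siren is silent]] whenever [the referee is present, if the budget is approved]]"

True.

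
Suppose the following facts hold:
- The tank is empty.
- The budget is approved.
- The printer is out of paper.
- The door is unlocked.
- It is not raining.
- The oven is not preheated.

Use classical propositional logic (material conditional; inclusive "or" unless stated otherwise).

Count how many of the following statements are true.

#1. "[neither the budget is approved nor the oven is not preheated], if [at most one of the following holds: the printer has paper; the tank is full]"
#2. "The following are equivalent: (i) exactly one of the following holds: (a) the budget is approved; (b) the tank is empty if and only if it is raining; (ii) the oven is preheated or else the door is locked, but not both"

Let L = "the printer has paper" (False), R = "the tank is full" (False), M = "the budget is approved" (True), D = "the oven is preheated" (False), K = "it is raining" (False), G = "the door is locked" (False).

#1: Parsed as (L nand R) -> (M nor not D)

L nand R = False nand False = True
not D = not False = True
M nor not D = True nor True = False
(L nand R) -> (M nor not D) = True -> False = False
Thus #1 is false.

#2: In symbols: (M xor (not R iff K)) iff (D xor G)

not R = not False = True
not R iff K = True iff False = False
M xor (not R iff K) = True xor False = True
D xor G = False xor False = False
(M xor (not R iff K)) iff (D xor G) = True iff False = False
Thus #2 is false.

True statements: 0 (none).

0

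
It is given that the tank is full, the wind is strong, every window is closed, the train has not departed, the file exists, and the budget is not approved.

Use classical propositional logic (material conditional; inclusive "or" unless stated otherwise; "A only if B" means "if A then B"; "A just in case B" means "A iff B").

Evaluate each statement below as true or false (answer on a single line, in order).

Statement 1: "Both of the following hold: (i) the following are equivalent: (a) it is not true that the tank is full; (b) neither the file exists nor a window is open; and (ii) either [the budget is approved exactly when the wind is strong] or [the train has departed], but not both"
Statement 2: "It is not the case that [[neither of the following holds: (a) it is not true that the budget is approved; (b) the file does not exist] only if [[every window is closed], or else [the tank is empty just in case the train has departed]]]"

Statement 1 False, Statement 2 False

Let M = "the tank is full" (T), W = "the file exists" (T), L = "a window is open" (F), G = "the budget is approved" (F), Q = "the wind is strong" (T), V = "the train has departed" (F).

Statement 1: Formalization: (~M <-> (W nor L)) & ((G <-> Q) xor V)

~M = ~T = F
W nor L = T nor F = F
~M <-> (W nor L) = F <-> F = T
G <-> Q = F <-> T = F
(G <-> Q) xor V = F xor F = F
(~M <-> (W nor L)) & ((G <-> Q) xor V) = T & F = F
Thus Statement 1 is false.

Statement 2: Formalization: ~((~G nor ~W) -> (~L | (~M <-> V)))

~G = ~F = T
~W = ~T = F
~G nor ~W = T nor F = F
~L = ~F = T
~M = ~T = F
~M <-> V = F <-> F = T
~L | (~M <-> V) = T | T = T
(~G nor ~W) -> (~L | (~M <-> V)) = F -> T = T
~((~G nor ~W) -> (~L | (~M <-> V))) = ~T = F
Thus Statement 2 is false.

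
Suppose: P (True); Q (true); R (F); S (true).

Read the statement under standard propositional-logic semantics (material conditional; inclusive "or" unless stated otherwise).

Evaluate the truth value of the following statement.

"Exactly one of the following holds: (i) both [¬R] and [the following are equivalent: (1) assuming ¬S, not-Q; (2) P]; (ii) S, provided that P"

The statement is false.

This is (~R & ((~S -> ~Q) <-> P)) xor (P -> S).

~R = ~F = T
~S = ~T = F
~Q = ~T = F
~S -> ~Q = F -> F = T
(~S -> ~Q) <-> P = T <-> T = T
~R & ((~S -> ~Q) <-> P) = T & T = T
P -> S = T -> T = T
(~R & ((~S -> ~Q) <-> P)) xor (P -> S) = T xor T = F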